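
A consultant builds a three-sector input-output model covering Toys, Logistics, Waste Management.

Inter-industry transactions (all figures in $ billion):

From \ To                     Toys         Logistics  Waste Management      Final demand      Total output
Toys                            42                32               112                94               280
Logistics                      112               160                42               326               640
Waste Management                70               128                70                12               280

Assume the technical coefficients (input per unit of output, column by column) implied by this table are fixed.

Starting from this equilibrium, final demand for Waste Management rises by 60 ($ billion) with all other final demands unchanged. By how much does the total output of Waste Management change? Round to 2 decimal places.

Δx_3 = 112.70

Technical coefficients a_ij = z_ij / X_j:
  a_11 = 42/280 = 0.15, a_21 = 112/280 = 0.40, a_31 = 70/280 = 0.25
  a_12 = 32/640 = 0.05, a_22 = 160/640 = 0.25, a_32 = 128/640 = 0.20
  a_13 = 112/280 = 0.40, a_23 = 42/280 = 0.15, a_33 = 70/280 = 0.25
I − A =
  [   0.85    -0.05    -0.40]
  [  -0.40     0.75    -0.15]
  [  -0.25    -0.20     0.75]
Cofactors of I−A, C_ij = (−1)^(i+j)·(minor ij) (rows/columns in the sector order above):
  C_11 = (0.75)(0.75) − (-0.15)(-0.20) = 0.5325
  C_12 = −[(-0.40)(0.75) − (-0.15)(-0.25)] = 0.3375
  C_13 = (-0.40)(-0.20) − (0.75)(-0.25) = 0.2675
  C_21 = −[(-0.05)(0.75) − (-0.40)(-0.20)] = 0.1175
  C_22 = (0.85)(0.75) − (-0.40)(-0.25) = 0.5375
  C_23 = −[(0.85)(-0.20) − (-0.05)(-0.25)] = 0.1825
  C_31 = (-0.05)(-0.15) − (-0.40)(0.75) = 0.3075
  C_32 = −[(0.85)(-0.15) − (-0.40)(-0.40)] = 0.2875
  C_33 = (0.85)(0.75) − (-0.05)(-0.40) = 0.6175
det(I−A) = Σ_j (I−A)_1j·C_1j = (0.85)(0.5325) + (-0.05)(0.3375) + (-0.40)(0.2675) = 0.32875
adj(I−A) = Cᵀ =
  [ 0.5325   0.1175   0.3075]
  [ 0.3375   0.5375   0.2875]
  [ 0.2675   0.1825   0.6175]
(I − A)⁻¹ = adj(I−A) / det(I−A) ≈
  [   1.6198     0.3574     0.9354]
  [   1.0266     1.6350     0.8745]
  [   0.8137     0.5551     1.8783]
Δx = (I − A)⁻¹ Δd with Δd having +60 in the Waste Management component and 0 elsewhere.
So Δx_3 = L_33 · (+60), where L_33 = adj(I−A)_33 / det(I−A) = 0.6175 / 0.32875.
Δx_3 = 0.6175 × (+60) / 0.32875 = 37.05 / 0.32875 ≈ 112.70.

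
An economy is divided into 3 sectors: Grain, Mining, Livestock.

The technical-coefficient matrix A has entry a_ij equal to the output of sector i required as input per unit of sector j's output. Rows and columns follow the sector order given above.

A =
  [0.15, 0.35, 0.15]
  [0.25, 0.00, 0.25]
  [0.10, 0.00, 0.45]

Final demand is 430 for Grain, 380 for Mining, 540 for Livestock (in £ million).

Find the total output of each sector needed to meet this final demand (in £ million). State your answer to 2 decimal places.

I − A =
  [   0.85    -0.35    -0.15]
  [  -0.25     1.00    -0.25]
  [  -0.10     0.00     0.55]
Cofactors of I−A, C_ij = (−1)^(i+j)·(minor ij) (rows/columns in the sector order above):
  C_11 = (1.00)(0.55) − (-0.25)(0.00) = 0.5500
  C_12 = −[(-0.25)(0.55) − (-0.25)(-0.10)] = 0.1625
  C_13 = (-0.25)(0.00) − (1.00)(-0.10) = 0.1000
  C_21 = −[(-0.35)(0.55) − (-0.15)(0.00)] = 0.1925
  C_22 = (0.85)(0.55) − (-0.15)(-0.10) = 0.4525
  C_23 = −[(0.85)(0.00) − (-0.35)(-0.10)] = 0.0350
  C_31 = (-0.35)(-0.25) − (-0.15)(1.00) = 0.2375
  C_32 = −[(0.85)(-0.25) − (-0.15)(-0.25)] = 0.2500
  C_33 = (0.85)(1.00) − (-0.35)(-0.25) = 0.7625
det(I−A) = Σ_j (I−A)_1j·C_1j = (0.85)(0.5500) + (-0.35)(0.1625) + (-0.15)(0.1000) = 0.395625
adj(I−A) = Cᵀ =
  [ 0.5500   0.1925   0.2375]
  [ 0.1625   0.4525   0.2500]
  [ 0.1000   0.0350   0.7625]
(I − A)⁻¹ = adj(I−A) / det(I−A) ≈
  [   1.3902     0.4866     0.6003]
  [   0.4107     1.1438     0.6319]
  [   0.2528     0.0885     1.9273]
x = (I − A)⁻¹ d = adj(I−A)·d / det(I−A), with det(I−A) = 0.395625:
  x_G = (0.5500·430 + 0.1925·380 + 0.2375·540) / 0.395625 = 437.90 / 0.395625 ≈ 1106.86
  x_M = (0.1625·430 + 0.4525·380 + 0.2500·540) / 0.395625 = 376.825 / 0.395625 ≈ 952.48
  x_L = (0.1000·430 + 0.0350·380 + 0.7625·540) / 0.395625 = 468.05 / 0.395625 ≈ 1183.06

x_G = 1106.86, x_M = 952.48, x_L = 1183.06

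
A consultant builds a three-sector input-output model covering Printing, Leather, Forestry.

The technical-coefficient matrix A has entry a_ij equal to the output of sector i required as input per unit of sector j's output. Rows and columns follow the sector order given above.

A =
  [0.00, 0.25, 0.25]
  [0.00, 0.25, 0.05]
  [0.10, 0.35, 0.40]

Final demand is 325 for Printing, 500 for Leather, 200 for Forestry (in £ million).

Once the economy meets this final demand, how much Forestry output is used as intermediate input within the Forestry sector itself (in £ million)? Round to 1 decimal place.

I − A =
  [   1.00    -0.25    -0.25]
  [   0.00     0.75    -0.05]
  [  -0.10    -0.35     0.60]
Cofactors of I−A, C_ij = (−1)^(i+j)·(minor ij) (rows/columns in the sector order above):
  C_11 = (0.75)(0.60) − (-0.05)(-0.35) = 0.4325
  C_12 = −[(0.00)(0.60) − (-0.05)(-0.10)] = 0.0050
  C_13 = (0.00)(-0.35) − (0.75)(-0.10) = 0.0750
  C_21 = −[(-0.25)(0.60) − (-0.25)(-0.35)] = 0.2375
  C_22 = (1.00)(0.60) − (-0.25)(-0.10) = 0.5750
  C_23 = −[(1.00)(-0.35) − (-0.25)(-0.10)] = 0.3750
  C_31 = (-0.25)(-0.05) − (-0.25)(0.75) = 0.2000
  C_32 = −[(1.00)(-0.05) − (-0.25)(0.00)] = 0.0500
  C_33 = (1.00)(0.75) − (-0.25)(0.00) = 0.7500
det(I−A) = Σ_j (I−A)_1j·C_1j = (1.00)(0.4325) + (-0.25)(0.0050) + (-0.25)(0.0750) = 0.4125
adj(I−A) = Cᵀ =
  [ 0.4325   0.2375   0.2000]
  [ 0.0050   0.5750   0.0500]
  [ 0.0750   0.3750   0.7500]
(I − A)⁻¹ = adj(I−A) / det(I−A) ≈
  [   1.0485     0.5758     0.4848]
  [   0.0121     1.3939     0.1212]
  [   0.1818     0.9091     1.8182]
First solve x = (I − A)⁻¹ d = adj(I−A)·d / det(I−A); in particular x_3 = (0.0750·325 + 0.3750·500 + 0.7500·200) / 0.4125 = 361.875 / 0.4125 ≈ 877.273.
Intermediate flow from 3 to 3: z_33 = a_33 · x_3 = 0.40 × 361.875 / 0.4125 = 144.75 / 0.4125 ≈ 350.9.

z_33 = 350.9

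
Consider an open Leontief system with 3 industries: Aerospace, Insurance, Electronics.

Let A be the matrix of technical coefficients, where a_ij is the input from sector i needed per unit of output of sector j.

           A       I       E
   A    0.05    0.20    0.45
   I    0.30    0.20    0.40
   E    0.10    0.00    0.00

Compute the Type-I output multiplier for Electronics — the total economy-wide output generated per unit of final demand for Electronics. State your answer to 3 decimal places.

I − A =
  [   0.95    -0.20    -0.45]
  [  -0.30     0.80    -0.40]
  [  -0.10     0.00     1.00]
Cofactors of I−A, C_ij = (−1)^(i+j)·(minor ij) (rows/columns in the sector order above):
  C_11 = (0.80)(1.00) − (-0.40)(0.00) = 0.8000
  C_12 = −[(-0.30)(1.00) − (-0.40)(-0.10)] = 0.3400
  C_13 = (-0.30)(0.00) − (0.80)(-0.10) = 0.0800
  C_21 = −[(-0.20)(1.00) − (-0.45)(0.00)] = 0.2000
  C_22 = (0.95)(1.00) − (-0.45)(-0.10) = 0.9050
  C_23 = −[(0.95)(0.00) − (-0.20)(-0.10)] = 0.0200
  C_31 = (-0.20)(-0.40) − (-0.45)(0.80) = 0.4400
  C_32 = −[(0.95)(-0.40) − (-0.45)(-0.30)] = 0.5150
  C_33 = (0.95)(0.80) − (-0.20)(-0.30) = 0.7000
det(I−A) = Σ_j (I−A)_1j·C_1j = (0.95)(0.8000) + (-0.20)(0.3400) + (-0.45)(0.0800) = 0.6560
adj(I−A) = Cᵀ =
  [ 0.8000   0.2000   0.4400]
  [ 0.3400   0.9050   0.5150]
  [ 0.0800   0.0200   0.7000]
(I − A)⁻¹ = adj(I−A) / det(I−A) ≈
  [   1.2195     0.3049     0.6707]
  [   0.5183     1.3796     0.7851]
  [   0.1220     0.0305     1.0671]
The output multiplier for sector j is the column-j sum of the Leontief inverse (I − A)⁻¹ = adj(I−A) / det(I−A).
Column E of adj(I−A): (0.4400, 0.5150, 0.7000); det(I−A) = 0.6560.
m_E = (0.4400 + 0.5150 + 0.7000) / 0.6560 = 1.655 / 0.6560 ≈ 2.523.

m_E = 2.523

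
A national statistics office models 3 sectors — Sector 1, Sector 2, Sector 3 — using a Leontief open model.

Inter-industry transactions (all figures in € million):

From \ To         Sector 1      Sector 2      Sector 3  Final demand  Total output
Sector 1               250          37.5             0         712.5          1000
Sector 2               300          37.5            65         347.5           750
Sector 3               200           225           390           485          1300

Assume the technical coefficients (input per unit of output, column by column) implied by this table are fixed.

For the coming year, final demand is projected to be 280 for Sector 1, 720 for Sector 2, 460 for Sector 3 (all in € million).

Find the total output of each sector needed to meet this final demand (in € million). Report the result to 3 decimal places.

x_1 = 437.251, x_2 = 958.762, x_3 = 1192.970

Technical coefficients a_ij = z_ij / X_j:
  a_11 = 250/1000 = 0.25, a_21 = 300/1000 = 0.30, a_31 = 200/1000 = 0.20
  a_12 = 37.5/750 = 0.05, a_22 = 37.5/750 = 0.05, a_32 = 225/750 = 0.30
  a_13 = 0/1300 = 0.00, a_23 = 65/1300 = 0.05, a_33 = 390/1300 = 0.30
I − A =
  [   0.75    -0.05     0.00]
  [  -0.30     0.95    -0.05]
  [  -0.20    -0.30     0.70]
Cofactors of I−A, C_ij = (−1)^(i+j)·(minor ij) (rows/columns in the sector order above):
  C_11 = (0.95)(0.70) − (-0.05)(-0.30) = 0.6500
  C_12 = −[(-0.30)(0.70) − (-0.05)(-0.20)] = 0.2200
  C_13 = (-0.30)(-0.30) − (0.95)(-0.20) = 0.2800
  C_21 = −[(-0.05)(0.70) − (0.00)(-0.30)] = 0.0350
  C_22 = (0.75)(0.70) − (0.00)(-0.20) = 0.5250
  C_23 = −[(0.75)(-0.30) − (-0.05)(-0.20)] = 0.2350
  C_31 = (-0.05)(-0.05) − (0.00)(0.95) = 0.0025
  C_32 = −[(0.75)(-0.05) − (0.00)(-0.30)] = 0.0375
  C_33 = (0.75)(0.95) − (-0.05)(-0.30) = 0.6975
det(I−A) = Σ_j (I−A)_1j·C_1j = (0.75)(0.6500) + (-0.05)(0.2200) + (0.00)(0.2800) = 0.4765
adj(I−A) = Cᵀ =
  [ 0.6500   0.0350   0.0025]
  [ 0.2200   0.5250   0.0375]
  [ 0.2800   0.2350   0.6975]
(I − A)⁻¹ = adj(I−A) / det(I−A) ≈
  [   1.3641     0.0735     0.0052]
  [   0.4617     1.1018     0.0787]
  [   0.5876     0.4932     1.4638]
x = (I − A)⁻¹ d = adj(I−A)·d / det(I−A), with det(I−A) = 0.4765:
  x_1 = (0.6500·280 + 0.0350·720 + 0.0025·460) / 0.4765 = 208.35 / 0.4765 ≈ 437.251
  x_2 = (0.2200·280 + 0.5250·720 + 0.0375·460) / 0.4765 = 456.85 / 0.4765 ≈ 958.762
  x_3 = (0.2800·280 + 0.2350·720 + 0.6975·460) / 0.4765 = 568.45 / 0.4765 ≈ 1192.970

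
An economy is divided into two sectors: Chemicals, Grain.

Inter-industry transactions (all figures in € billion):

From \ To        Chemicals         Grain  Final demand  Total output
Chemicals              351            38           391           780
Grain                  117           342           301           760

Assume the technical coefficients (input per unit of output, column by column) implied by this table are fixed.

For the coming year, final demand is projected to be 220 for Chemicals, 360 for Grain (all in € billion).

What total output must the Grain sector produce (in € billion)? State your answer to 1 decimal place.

x_G = 783.1

Technical coefficients a_ij = z_ij / X_j:
  a_CC = 351/780 = 0.45, a_GC = 117/780 = 0.15
  a_CG = 38/760 = 0.05, a_GG = 342/760 = 0.45
I − A =
  [   0.55    -0.05]
  [  -0.15     0.55]
det(I−A) = (0.55)(0.55) − (-0.05)(-0.15) = 0.2950
adj(I−A) = [[0.55, 0.05], [0.15, 0.55]]
(I − A)⁻¹ = adj(I−A) / det(I−A) ≈
  [   1.8644     0.1695]
  [   0.5085     1.8644]
x = (I − A)⁻¹ d = adj(I−A)·d / det(I−A), with det(I−A) = 0.2950:
  x_C = (0.55·220 + 0.05·360) / 0.2950 = 139.00 / 0.2950 ≈ 471.2
  x_G = (0.15·220 + 0.55·360) / 0.2950 = 231.00 / 0.2950 ≈ 783.1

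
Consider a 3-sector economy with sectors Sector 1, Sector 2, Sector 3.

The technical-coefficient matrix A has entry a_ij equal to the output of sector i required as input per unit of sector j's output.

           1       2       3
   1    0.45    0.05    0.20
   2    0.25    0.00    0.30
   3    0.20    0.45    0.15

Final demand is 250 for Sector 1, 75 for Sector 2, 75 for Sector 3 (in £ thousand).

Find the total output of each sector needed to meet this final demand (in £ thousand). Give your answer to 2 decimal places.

I − A =
  [   0.55    -0.05    -0.20]
  [  -0.25     1.00    -0.30]
  [  -0.20    -0.45     0.85]
Cofactors of I−A, C_ij = (−1)^(i+j)·(minor ij) (rows/columns in the sector order above):
  C_11 = (1.00)(0.85) − (-0.30)(-0.45) = 0.7150
  C_12 = −[(-0.25)(0.85) − (-0.30)(-0.20)] = 0.2725
  C_13 = (-0.25)(-0.45) − (1.00)(-0.20) = 0.3125
  C_21 = −[(-0.05)(0.85) − (-0.20)(-0.45)] = 0.1325
  C_22 = (0.55)(0.85) − (-0.20)(-0.20) = 0.4275
  C_23 = −[(0.55)(-0.45) − (-0.05)(-0.20)] = 0.2575
  C_31 = (-0.05)(-0.30) − (-0.20)(1.00) = 0.2150
  C_32 = −[(0.55)(-0.30) − (-0.20)(-0.25)] = 0.2150
  C_33 = (0.55)(1.00) − (-0.05)(-0.25) = 0.5375
det(I−A) = Σ_j (I−A)_1j·C_1j = (0.55)(0.7150) + (-0.05)(0.2725) + (-0.20)(0.3125) = 0.317125
adj(I−A) = Cᵀ =
  [ 0.7150   0.1325   0.2150]
  [ 0.2725   0.4275   0.2150]
  [ 0.3125   0.2575   0.5375]
(I − A)⁻¹ = adj(I−A) / det(I−A) ≈
  [   2.2546     0.4178     0.6780]
  [   0.8593     1.3480     0.6780]
  [   0.9854     0.8120     1.6949]
x = (I − A)⁻¹ d = adj(I−A)·d / det(I−A), with det(I−A) = 0.317125:
  x_1 = (0.7150·250 + 0.1325·75 + 0.2150·75) / 0.317125 = 204.8125 / 0.317125 ≈ 645.84
  x_2 = (0.2725·250 + 0.4275·75 + 0.2150·75) / 0.317125 = 116.3125 / 0.317125 ≈ 366.77
  x_3 = (0.3125·250 + 0.2575·75 + 0.5375·75) / 0.317125 = 137.75 / 0.317125 ≈ 434.37

x_1 = 645.84, x_2 = 366.77, x_3 = 434.37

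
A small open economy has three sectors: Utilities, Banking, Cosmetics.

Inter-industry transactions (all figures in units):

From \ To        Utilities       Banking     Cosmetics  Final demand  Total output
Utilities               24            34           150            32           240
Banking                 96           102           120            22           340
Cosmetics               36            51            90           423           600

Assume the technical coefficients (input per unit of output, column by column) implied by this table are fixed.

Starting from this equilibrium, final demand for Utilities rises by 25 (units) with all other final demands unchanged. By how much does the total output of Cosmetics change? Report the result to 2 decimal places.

Technical coefficients a_ij = z_ij / X_j:
  a_11 = 24/240 = 0.10, a_21 = 96/240 = 0.40, a_31 = 36/240 = 0.15
  a_12 = 34/340 = 0.10, a_22 = 102/340 = 0.30, a_32 = 51/340 = 0.15
  a_13 = 150/600 = 0.25, a_23 = 120/600 = 0.20, a_33 = 90/600 = 0.15
I − A =
  [   0.90    -0.10    -0.25]
  [  -0.40     0.70    -0.20]
  [  -0.15    -0.15     0.85]
Cofactors of I−A, C_ij = (−1)^(i+j)·(minor ij) (rows/columns in the sector order above):
  C_11 = (0.70)(0.85) − (-0.20)(-0.15) = 0.5650
  C_12 = −[(-0.40)(0.85) − (-0.20)(-0.15)] = 0.3700
  C_13 = (-0.40)(-0.15) − (0.70)(-0.15) = 0.1650
  C_21 = −[(-0.10)(0.85) − (-0.25)(-0.15)] = 0.1225
  C_22 = (0.90)(0.85) − (-0.25)(-0.15) = 0.7275
  C_23 = −[(0.90)(-0.15) − (-0.10)(-0.15)] = 0.1500
  C_31 = (-0.10)(-0.20) − (-0.25)(0.70) = 0.1950
  C_32 = −[(0.90)(-0.20) − (-0.25)(-0.40)] = 0.2800
  C_33 = (0.90)(0.70) − (-0.10)(-0.40) = 0.5900
det(I−A) = Σ_j (I−A)_1j·C_1j = (0.90)(0.5650) + (-0.10)(0.3700) + (-0.25)(0.1650) = 0.43025
adj(I−A) = Cᵀ =
  [ 0.5650   0.1225   0.1950]
  [ 0.3700   0.7275   0.2800]
  [ 0.1650   0.1500   0.5900]
(I − A)⁻¹ = adj(I−A) / det(I−A) ≈
  [   1.3132     0.2847     0.4532]
  [   0.8600     1.6909     0.6508]
  [   0.3835     0.3486     1.3713]
Δx = (I − A)⁻¹ Δd with Δd having +25 in the Utilities component and 0 elsewhere.
So Δx_3 = L_31 · (+25), where L_31 = adj(I−A)_31 / det(I−A) = 0.1650 / 0.43025.
Δx_3 = 0.1650 × (+25) / 0.43025 = 4.125 / 0.43025 ≈ 9.59.

Δx_3 = 9.59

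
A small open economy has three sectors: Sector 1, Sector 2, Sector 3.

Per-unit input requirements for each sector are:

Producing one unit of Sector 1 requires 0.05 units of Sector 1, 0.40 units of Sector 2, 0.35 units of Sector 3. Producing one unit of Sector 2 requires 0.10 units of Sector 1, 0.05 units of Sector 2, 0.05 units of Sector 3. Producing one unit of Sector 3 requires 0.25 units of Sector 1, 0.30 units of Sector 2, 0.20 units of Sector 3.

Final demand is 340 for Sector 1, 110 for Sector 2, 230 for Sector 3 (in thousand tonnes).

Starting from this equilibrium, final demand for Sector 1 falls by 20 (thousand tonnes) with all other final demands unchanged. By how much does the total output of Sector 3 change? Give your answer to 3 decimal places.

Δx_3 = -12.216

I − A =
  [   0.95    -0.10    -0.25]
  [  -0.40     0.95    -0.30]
  [  -0.35    -0.05     0.80]
Cofactors of I−A, C_ij = (−1)^(i+j)·(minor ij) (rows/columns in the sector order above):
  C_11 = (0.95)(0.80) − (-0.30)(-0.05) = 0.7450
  C_12 = −[(-0.40)(0.80) − (-0.30)(-0.35)] = 0.4250
  C_13 = (-0.40)(-0.05) − (0.95)(-0.35) = 0.3525
  C_21 = −[(-0.10)(0.80) − (-0.25)(-0.05)] = 0.0925
  C_22 = (0.95)(0.80) − (-0.25)(-0.35) = 0.6725
  C_23 = −[(0.95)(-0.05) − (-0.10)(-0.35)] = 0.0825
  C_31 = (-0.10)(-0.30) − (-0.25)(0.95) = 0.2675
  C_32 = −[(0.95)(-0.30) − (-0.25)(-0.40)] = 0.3850
  C_33 = (0.95)(0.95) − (-0.10)(-0.40) = 0.8625
det(I−A) = Σ_j (I−A)_1j·C_1j = (0.95)(0.7450) + (-0.10)(0.4250) + (-0.25)(0.3525) = 0.577125
adj(I−A) = Cᵀ =
  [ 0.7450   0.0925   0.2675]
  [ 0.4250   0.6725   0.3850]
  [ 0.3525   0.0825   0.8625]
(I − A)⁻¹ = adj(I−A) / det(I−A) ≈
  [   1.2909     0.1603     0.4635]
  [   0.7364     1.1653     0.6671]
  [   0.6108     0.1429     1.4945]
Δx = (I − A)⁻¹ Δd with Δd having -20 in the Sector 1 component and 0 elsewhere.
So Δx_3 = L_31 · (-20), where L_31 = adj(I−A)_31 / det(I−A) = 0.3525 / 0.577125.
Δx_3 = 0.3525 × (-20) / 0.577125 = -7.05 / 0.577125 ≈ -12.216.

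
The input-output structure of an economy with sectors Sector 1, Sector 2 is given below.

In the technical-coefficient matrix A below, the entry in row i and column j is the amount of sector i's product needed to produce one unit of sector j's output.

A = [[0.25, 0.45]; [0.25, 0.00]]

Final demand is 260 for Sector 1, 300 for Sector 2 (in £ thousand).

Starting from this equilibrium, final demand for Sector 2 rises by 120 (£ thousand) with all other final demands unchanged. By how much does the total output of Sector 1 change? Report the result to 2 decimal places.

Δx_1 = 84.71

I − A =
  [   0.75    -0.45]
  [  -0.25     1.00]
det(I−A) = (0.75)(1.00) − (-0.45)(-0.25) = 0.6375
adj(I−A) = [[1.00, 0.45], [0.25, 0.75]]
(I − A)⁻¹ = adj(I−A) / det(I−A) ≈
  [   1.5686     0.7059]
  [   0.3922     1.1765]
Δx = (I − A)⁻¹ Δd with Δd having +120 in the Sector 2 component and 0 elsewhere.
So Δx_1 = L_12 · (+120), where L_12 = adj(I−A)_12 / det(I−A) = 0.45 / 0.6375.
Δx_1 = 0.45 × (+120) / 0.6375 = 54.00 / 0.6375 ≈ 84.71.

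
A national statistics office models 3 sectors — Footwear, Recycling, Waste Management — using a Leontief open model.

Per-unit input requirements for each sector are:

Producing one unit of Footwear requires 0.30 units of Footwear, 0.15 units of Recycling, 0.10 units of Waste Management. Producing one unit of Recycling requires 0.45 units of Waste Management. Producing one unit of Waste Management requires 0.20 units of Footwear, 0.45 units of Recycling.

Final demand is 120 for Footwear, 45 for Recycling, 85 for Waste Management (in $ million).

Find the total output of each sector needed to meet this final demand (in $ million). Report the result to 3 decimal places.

I − A =
  [   0.70     0.00    -0.20]
  [  -0.15     1.00    -0.45]
  [  -0.10    -0.45     1.00]
Cofactors of I−A, C_ij = (−1)^(i+j)·(minor ij) (rows/columns in the sector order above):
  C_11 = (1.00)(1.00) − (-0.45)(-0.45) = 0.7975
  C_12 = −[(-0.15)(1.00) − (-0.45)(-0.10)] = 0.1950
  C_13 = (-0.15)(-0.45) − (1.00)(-0.10) = 0.1675
  C_21 = −[(0.00)(1.00) − (-0.20)(-0.45)] = 0.0900
  C_22 = (0.70)(1.00) − (-0.20)(-0.10) = 0.6800
  C_23 = −[(0.70)(-0.45) − (0.00)(-0.10)] = 0.3150
  C_31 = (0.00)(-0.45) − (-0.20)(1.00) = 0.2000
  C_32 = −[(0.70)(-0.45) − (-0.20)(-0.15)] = 0.3450
  C_33 = (0.70)(1.00) − (0.00)(-0.15) = 0.7000
det(I−A) = Σ_j (I−A)_1j·C_1j = (0.70)(0.7975) + (0.00)(0.1950) + (-0.20)(0.1675) = 0.52475
adj(I−A) = Cᵀ =
  [ 0.7975   0.0900   0.2000]
  [ 0.1950   0.6800   0.3450]
  [ 0.1675   0.3150   0.7000]
(I − A)⁻¹ = adj(I−A) / det(I−A) ≈
  [   1.5198     0.1715     0.3811]
  [   0.3716     1.2959     0.6575]
  [   0.3192     0.6003     1.3340]
x = (I − A)⁻¹ d = adj(I−A)·d / det(I−A), with det(I−A) = 0.52475:
  x_1 = (0.7975·120 + 0.0900·45 + 0.2000·85) / 0.52475 = 116.75 / 0.52475 ≈ 222.487
  x_2 = (0.1950·120 + 0.6800·45 + 0.3450·85) / 0.52475 = 83.325 / 0.52475 ≈ 158.790
  x_3 = (0.1675·120 + 0.3150·45 + 0.7000·85) / 0.52475 = 93.775 / 0.52475 ≈ 178.704

x_1 = 222.487, x_2 = 158.790, x_3 = 178.704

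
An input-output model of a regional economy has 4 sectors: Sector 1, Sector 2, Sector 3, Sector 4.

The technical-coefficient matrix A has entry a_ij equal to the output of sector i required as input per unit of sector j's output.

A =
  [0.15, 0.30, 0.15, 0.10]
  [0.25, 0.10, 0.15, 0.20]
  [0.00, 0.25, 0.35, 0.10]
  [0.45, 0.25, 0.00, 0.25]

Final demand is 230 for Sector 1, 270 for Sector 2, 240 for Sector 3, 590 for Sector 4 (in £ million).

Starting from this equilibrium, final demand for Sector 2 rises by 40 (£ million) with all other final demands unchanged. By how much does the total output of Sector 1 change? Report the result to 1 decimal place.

Δx_1 = 36.0

I − A =
  [   0.85    -0.30    -0.15    -0.10]
  [  -0.25     0.90    -0.15    -0.20]
  [   0.00    -0.25     0.65    -0.10]
  [  -0.45    -0.25     0.00     0.75]
Compute the cofactors C_ij = (−1)^(i+j)·(3×3 minor ij) of I−A; the adjugate is their transpose:
adj(I−A) = Cᵀ =
  [ 0.374375   0.194375   0.131250   0.119250]
  [ 0.187125   0.378375   0.130500   0.143250]
  [ 0.116125   0.182875   0.401250   0.117750]
  [ 0.287000   0.242750   0.122250   0.407250]
det(I−A) = Σ_j (I−A)_1j·C_1j = (0.85)(0.374375) + (-0.30)(0.187125) + (-0.15)(0.116125) + (-0.10)(0.287000) = 0.2159625
(I − A)⁻¹ = adj(I−A) / det(I−A) ≈
  [   1.7335     0.9000     0.6077     0.5522]
  [   0.8665     1.7520     0.6043     0.6633]
  [   0.5377     0.8468     1.8580     0.5452]
  [   1.3289     1.1240     0.5661     1.8857]
Δx = (I − A)⁻¹ Δd with Δd having +40 in the Sector 2 component and 0 elsewhere.
So Δx_1 = L_12 · (+40), where L_12 = adj(I−A)_12 / det(I−A) = 0.194375 / 0.2159625.
Δx_1 = 0.194375 × (+40) / 0.2159625 = 7.775 / 0.2159625 ≈ 36.0.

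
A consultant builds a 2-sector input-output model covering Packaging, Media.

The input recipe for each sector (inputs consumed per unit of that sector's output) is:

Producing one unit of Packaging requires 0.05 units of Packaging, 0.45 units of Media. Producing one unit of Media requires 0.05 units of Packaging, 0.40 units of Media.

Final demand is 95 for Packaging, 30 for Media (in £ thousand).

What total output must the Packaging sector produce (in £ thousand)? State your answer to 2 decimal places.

x_1 = 106.85

I − A =
  [   0.95    -0.05]
  [  -0.45     0.60]
det(I−A) = (0.95)(0.60) − (-0.05)(-0.45) = 0.5475
adj(I−A) = [[0.60, 0.05], [0.45, 0.95]]
(I − A)⁻¹ = adj(I−A) / det(I−A) ≈
  [   1.0959     0.0913]
  [   0.8219     1.7352]
x = (I − A)⁻¹ d = adj(I−A)·d / det(I−A), with det(I−A) = 0.5475:
  x_1 = (0.60·95 + 0.05·30) / 0.5475 = 58.50 / 0.5475 ≈ 106.85
  x_2 = (0.45·95 + 0.95·30) / 0.5475 = 71.25 / 0.5475 ≈ 130.14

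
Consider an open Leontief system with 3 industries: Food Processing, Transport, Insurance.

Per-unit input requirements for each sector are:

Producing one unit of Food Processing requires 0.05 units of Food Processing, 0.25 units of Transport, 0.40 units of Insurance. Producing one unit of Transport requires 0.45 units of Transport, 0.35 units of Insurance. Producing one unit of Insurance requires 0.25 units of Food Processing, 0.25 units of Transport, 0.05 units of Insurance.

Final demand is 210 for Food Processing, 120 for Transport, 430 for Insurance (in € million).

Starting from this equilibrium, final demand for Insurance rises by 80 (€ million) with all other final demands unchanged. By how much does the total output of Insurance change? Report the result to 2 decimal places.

I − A =
  [   0.95     0.00    -0.25]
  [  -0.25     0.55    -0.25]
  [  -0.40    -0.35     0.95]
Cofactors of I−A, C_ij = (−1)^(i+j)·(minor ij) (rows/columns in the sector order above):
  C_11 = (0.55)(0.95) − (-0.25)(-0.35) = 0.4350
  C_12 = −[(-0.25)(0.95) − (-0.25)(-0.40)] = 0.3375
  C_13 = (-0.25)(-0.35) − (0.55)(-0.40) = 0.3075
  C_21 = −[(0.00)(0.95) − (-0.25)(-0.35)] = 0.0875
  C_22 = (0.95)(0.95) − (-0.25)(-0.40) = 0.8025
  C_23 = −[(0.95)(-0.35) − (0.00)(-0.40)] = 0.3325
  C_31 = (0.00)(-0.25) − (-0.25)(0.55) = 0.1375
  C_32 = −[(0.95)(-0.25) − (-0.25)(-0.25)] = 0.3000
  C_33 = (0.95)(0.55) − (0.00)(-0.25) = 0.5225
det(I−A) = Σ_j (I−A)_1j·C_1j = (0.95)(0.4350) + (0.00)(0.3375) + (-0.25)(0.3075) = 0.336375
adj(I−A) = Cᵀ =
  [ 0.4350   0.0875   0.1375]
  [ 0.3375   0.8025   0.3000]
  [ 0.3075   0.3325   0.5225]
(I − A)⁻¹ = adj(I−A) / det(I−A) ≈
  [   1.2932     0.2601     0.4088]
  [   1.0033     2.3857     0.8919]
  [   0.9142     0.9885     1.5533]
Δx = (I − A)⁻¹ Δd with Δd having +80 in the Insurance component and 0 elsewhere.
So Δx_I = L_II · (+80), where L_II = adj(I−A)_II / det(I−A) = 0.5225 / 0.336375.
Δx_I = 0.5225 × (+80) / 0.336375 = 41.80 / 0.336375 ≈ 124.27.

Δx_I = 124.27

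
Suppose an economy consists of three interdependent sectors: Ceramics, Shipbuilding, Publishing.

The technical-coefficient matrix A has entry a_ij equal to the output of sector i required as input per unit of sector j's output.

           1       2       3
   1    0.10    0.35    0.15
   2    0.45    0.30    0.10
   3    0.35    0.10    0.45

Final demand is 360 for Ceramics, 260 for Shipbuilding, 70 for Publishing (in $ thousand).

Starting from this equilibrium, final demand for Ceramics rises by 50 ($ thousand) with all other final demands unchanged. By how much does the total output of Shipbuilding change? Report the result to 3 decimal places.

I − A =
  [   0.90    -0.35    -0.15]
  [  -0.45     0.70    -0.10]
  [  -0.35    -0.10     0.55]
Cofactors of I−A, C_ij = (−1)^(i+j)·(minor ij) (rows/columns in the sector order above):
  C_11 = (0.70)(0.55) − (-0.10)(-0.10) = 0.3750
  C_12 = −[(-0.45)(0.55) − (-0.10)(-0.35)] = 0.2825
  C_13 = (-0.45)(-0.10) − (0.70)(-0.35) = 0.2900
  C_21 = −[(-0.35)(0.55) − (-0.15)(-0.10)] = 0.2075
  C_22 = (0.90)(0.55) − (-0.15)(-0.35) = 0.4425
  C_23 = −[(0.90)(-0.10) − (-0.35)(-0.35)] = 0.2125
  C_31 = (-0.35)(-0.10) − (-0.15)(0.70) = 0.1400
  C_32 = −[(0.90)(-0.10) − (-0.15)(-0.45)] = 0.1575
  C_33 = (0.90)(0.70) − (-0.35)(-0.45) = 0.4725
det(I−A) = Σ_j (I−A)_1j·C_1j = (0.90)(0.3750) + (-0.35)(0.2825) + (-0.15)(0.2900) = 0.195125
adj(I−A) = Cᵀ =
  [ 0.3750   0.2075   0.1400]
  [ 0.2825   0.4425   0.1575]
  [ 0.2900   0.2125   0.4725]
(I − A)⁻¹ = adj(I−A) / det(I−A) ≈
  [   1.9218     1.0634     0.7175]
  [   1.4478     2.2678     0.8072]
  [   1.4862     1.0890     2.4215]
Δx = (I − A)⁻¹ Δd with Δd having +50 in the Ceramics component and 0 elsewhere.
So Δx_2 = L_21 · (+50), where L_21 = adj(I−A)_21 / det(I−A) = 0.2825 / 0.195125.
Δx_2 = 0.2825 × (+50) / 0.195125 = 14.125 / 0.195125 ≈ 72.389.

Δx_2 = 72.389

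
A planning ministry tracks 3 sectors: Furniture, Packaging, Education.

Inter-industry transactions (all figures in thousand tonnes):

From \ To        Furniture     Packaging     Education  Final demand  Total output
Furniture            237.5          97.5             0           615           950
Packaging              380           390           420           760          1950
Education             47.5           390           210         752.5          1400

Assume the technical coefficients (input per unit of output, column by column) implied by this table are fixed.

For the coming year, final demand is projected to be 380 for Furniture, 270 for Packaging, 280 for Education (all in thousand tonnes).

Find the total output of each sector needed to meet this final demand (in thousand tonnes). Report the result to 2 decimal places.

x_1 = 561.82, x_2 = 827.33, x_3 = 557.13

Technical coefficients a_ij = z_ij / X_j:
  a_11 = 237.5/950 = 0.25, a_21 = 380/950 = 0.40, a_31 = 47.5/950 = 0.05
  a_12 = 97.5/1950 = 0.05, a_22 = 390/1950 = 0.20, a_32 = 390/1950 = 0.20
  a_13 = 0/1400 = 0.00, a_23 = 420/1400 = 0.30, a_33 = 210/1400 = 0.15
I − A =
  [   0.75    -0.05     0.00]
  [  -0.40     0.80    -0.30]
  [  -0.05    -0.20     0.85]
Cofactors of I−A, C_ij = (−1)^(i+j)·(minor ij) (rows/columns in the sector order above):
  C_11 = (0.80)(0.85) − (-0.30)(-0.20) = 0.6200
  C_12 = −[(-0.40)(0.85) − (-0.30)(-0.05)] = 0.3550
  C_13 = (-0.40)(-0.20) − (0.80)(-0.05) = 0.1200
  C_21 = −[(-0.05)(0.85) − (0.00)(-0.20)] = 0.0425
  C_22 = (0.75)(0.85) − (0.00)(-0.05) = 0.6375
  C_23 = −[(0.75)(-0.20) − (-0.05)(-0.05)] = 0.1525
  C_31 = (-0.05)(-0.30) − (0.00)(0.80) = 0.0150
  C_32 = −[(0.75)(-0.30) − (0.00)(-0.40)] = 0.2250
  C_33 = (0.75)(0.80) − (-0.05)(-0.40) = 0.5800
det(I−A) = Σ_j (I−A)_1j·C_1j = (0.75)(0.6200) + (-0.05)(0.3550) + (0.00)(0.1200) = 0.44725
adj(I−A) = Cᵀ =
  [ 0.6200   0.0425   0.0150]
  [ 0.3550   0.6375   0.2250]
  [ 0.1200   0.1525   0.5800]
(I − A)⁻¹ = adj(I−A) / det(I−A) ≈
  [   1.3862     0.0950     0.0335]
  [   0.7937     1.4254     0.5031]
  [   0.2683     0.3410     1.2968]
x = (I − A)⁻¹ d = adj(I−A)·d / det(I−A), with det(I−A) = 0.44725:
  x_1 = (0.6200·380 + 0.0425·270 + 0.0150·280) / 0.44725 = 251.275 / 0.44725 ≈ 561.82
  x_2 = (0.3550·380 + 0.6375·270 + 0.2250·280) / 0.44725 = 370.025 / 0.44725 ≈ 827.33
  x_3 = (0.1200·380 + 0.1525·270 + 0.5800·280) / 0.44725 = 249.175 / 0.44725 ≈ 557.13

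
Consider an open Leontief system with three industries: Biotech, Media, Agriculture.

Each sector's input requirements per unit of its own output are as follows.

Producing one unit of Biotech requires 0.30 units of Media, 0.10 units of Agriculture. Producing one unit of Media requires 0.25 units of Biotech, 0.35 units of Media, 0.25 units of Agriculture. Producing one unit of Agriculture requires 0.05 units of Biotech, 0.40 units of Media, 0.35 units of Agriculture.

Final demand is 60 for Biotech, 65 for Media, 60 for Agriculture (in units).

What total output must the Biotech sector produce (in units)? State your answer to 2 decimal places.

x_B = 150.63

I − A =
  [   1.00    -0.25    -0.05]
  [  -0.30     0.65    -0.40]
  [  -0.10    -0.25     0.65]
Cofactors of I−A, C_ij = (−1)^(i+j)·(minor ij) (rows/columns in the sector order above):
  C_11 = (0.65)(0.65) − (-0.40)(-0.25) = 0.3225
  C_12 = −[(-0.30)(0.65) − (-0.40)(-0.10)] = 0.2350
  C_13 = (-0.30)(-0.25) − (0.65)(-0.10) = 0.1400
  C_21 = −[(-0.25)(0.65) − (-0.05)(-0.25)] = 0.1750
  C_22 = (1.00)(0.65) − (-0.05)(-0.10) = 0.6450
  C_23 = −[(1.00)(-0.25) − (-0.25)(-0.10)] = 0.2750
  C_31 = (-0.25)(-0.40) − (-0.05)(0.65) = 0.1325
  C_32 = −[(1.00)(-0.40) − (-0.05)(-0.30)] = 0.4150
  C_33 = (1.00)(0.65) − (-0.25)(-0.30) = 0.5750
det(I−A) = Σ_j (I−A)_1j·C_1j = (1.00)(0.3225) + (-0.25)(0.2350) + (-0.05)(0.1400) = 0.25675
adj(I−A) = Cᵀ =
  [ 0.3225   0.1750   0.1325]
  [ 0.2350   0.6450   0.4150]
  [ 0.1400   0.2750   0.5750]
(I − A)⁻¹ = adj(I−A) / det(I−A) ≈
  [   1.2561     0.6816     0.5161]
  [   0.9153     2.5122     1.6164]
  [   0.5453     1.0711     2.2395]
x = (I − A)⁻¹ d = adj(I−A)·d / det(I−A), with det(I−A) = 0.25675:
  x_B = (0.3225·60 + 0.1750·65 + 0.1325·60) / 0.25675 = 38.675 / 0.25675 ≈ 150.63
  x_M = (0.2350·60 + 0.6450·65 + 0.4150·60) / 0.25675 = 80.925 / 0.25675 ≈ 315.19
  x_A = (0.1400·60 + 0.2750·65 + 0.5750·60) / 0.25675 = 60.775 / 0.25675 ≈ 236.71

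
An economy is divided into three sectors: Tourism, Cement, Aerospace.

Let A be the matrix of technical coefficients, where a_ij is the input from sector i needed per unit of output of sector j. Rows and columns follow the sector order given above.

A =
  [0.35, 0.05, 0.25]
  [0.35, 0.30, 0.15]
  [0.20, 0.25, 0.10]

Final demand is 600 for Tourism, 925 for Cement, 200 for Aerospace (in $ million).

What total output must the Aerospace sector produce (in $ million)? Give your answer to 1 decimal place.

x_3 = 1233.3

I − A =
  [   0.65    -0.05    -0.25]
  [  -0.35     0.70    -0.15]
  [  -0.20    -0.25     0.90]
Cofactors of I−A, C_ij = (−1)^(i+j)·(minor ij) (rows/columns in the sector order above):
  C_11 = (0.70)(0.90) − (-0.15)(-0.25) = 0.5925
  C_12 = −[(-0.35)(0.90) − (-0.15)(-0.20)] = 0.3450
  C_13 = (-0.35)(-0.25) − (0.70)(-0.20) = 0.2275
  C_21 = −[(-0.05)(0.90) − (-0.25)(-0.25)] = 0.1075
  C_22 = (0.65)(0.90) − (-0.25)(-0.20) = 0.5350
  C_23 = −[(0.65)(-0.25) − (-0.05)(-0.20)] = 0.1725
  C_31 = (-0.05)(-0.15) − (-0.25)(0.70) = 0.1825
  C_32 = −[(0.65)(-0.15) − (-0.25)(-0.35)] = 0.1850
  C_33 = (0.65)(0.70) − (-0.05)(-0.35) = 0.4375
det(I−A) = Σ_j (I−A)_1j·C_1j = (0.65)(0.5925) + (-0.05)(0.3450) + (-0.25)(0.2275) = 0.3110
adj(I−A) = Cᵀ =
  [ 0.5925   0.1075   0.1825]
  [ 0.3450   0.5350   0.1850]
  [ 0.2275   0.1725   0.4375]
(I − A)⁻¹ = adj(I−A) / det(I−A) ≈
  [   1.9051     0.3457     0.5868]
  [   1.1093     1.7203     0.5949]
  [   0.7315     0.5547     1.4068]
x = (I − A)⁻¹ d = adj(I−A)·d / det(I−A), with det(I−A) = 0.3110:
  x_1 = (0.5925·600 + 0.1075·925 + 0.1825·200) / 0.3110 = 491.4375 / 0.3110 ≈ 1580.2
  x_2 = (0.3450·600 + 0.5350·925 + 0.1850·200) / 0.3110 = 738.875 / 0.3110 ≈ 2375.8
  x_3 = (0.2275·600 + 0.1725·925 + 0.4375·200) / 0.3110 = 383.5625 / 0.3110 ≈ 1233.3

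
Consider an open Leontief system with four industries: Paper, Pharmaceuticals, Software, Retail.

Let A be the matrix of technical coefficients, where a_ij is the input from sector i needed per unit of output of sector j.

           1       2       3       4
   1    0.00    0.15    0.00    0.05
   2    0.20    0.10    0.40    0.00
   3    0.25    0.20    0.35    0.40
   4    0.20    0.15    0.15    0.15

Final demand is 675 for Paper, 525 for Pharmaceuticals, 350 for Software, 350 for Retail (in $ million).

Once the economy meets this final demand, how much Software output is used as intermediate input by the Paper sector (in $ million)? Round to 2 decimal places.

I − A =
  [   1.00    -0.15     0.00    -0.05]
  [  -0.20     0.90    -0.40     0.00]
  [  -0.25    -0.20     0.65    -0.40]
  [  -0.20    -0.15    -0.15     0.85]
Compute the cofactors C_ij = (−1)^(i+j)·(3×3 minor ij) of I−A; the adjugate is their transpose:
adj(I−A) = Cᵀ =
  [ 0.351250   0.080250   0.060750   0.049250]
  [ 0.215500   0.484125   0.337500   0.171500]
  [ 0.309250   0.273750   0.729000   0.361250]
  [ 0.175250   0.152625   0.202500   0.470500]
det(I−A) = Σ_j (I−A)_1j·C_1j = (1.00)(0.351250) + (-0.15)(0.215500) + (0.00)(0.309250) + (-0.05)(0.175250) = 0.3101625
(I − A)⁻¹ = adj(I−A) / det(I−A) ≈
  [   1.1325     0.2587     0.1959     0.1588]
  [   0.6948     1.5609     1.0881     0.5529]
  [   0.9971     0.8826     2.3504     1.1647]
  [   0.5650     0.4921     0.6529     1.5169]
First solve x = (I − A)⁻¹ d = adj(I−A)·d / det(I−A); in particular x_1 = (0.351250·675 + 0.080250·525 + 0.060750·350 + 0.049250·350) / 0.3101625 = 317.725 / 0.3101625 ≈ 1024.3824.
Intermediate flow from 3 to 1: z_31 = a_31 · x_1 = 0.25 × 317.725 / 0.3101625 = 79.43125 / 0.3101625 ≈ 256.10.

z_31 = 256.10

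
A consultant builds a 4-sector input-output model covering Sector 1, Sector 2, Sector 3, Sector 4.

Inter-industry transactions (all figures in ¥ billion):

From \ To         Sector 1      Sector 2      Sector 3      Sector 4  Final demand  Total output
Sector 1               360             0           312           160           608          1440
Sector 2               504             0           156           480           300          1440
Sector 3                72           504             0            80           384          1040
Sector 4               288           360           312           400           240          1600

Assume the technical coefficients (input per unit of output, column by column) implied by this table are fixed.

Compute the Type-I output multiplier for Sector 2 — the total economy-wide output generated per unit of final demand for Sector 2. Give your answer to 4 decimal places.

m_2 = 3.1122

Technical coefficients a_ij = z_ij / X_j:
  a_11 = 360/1440 = 0.25, a_21 = 504/1440 = 0.35, a_31 = 72/1440 = 0.05, a_41 = 288/1440 = 0.20
  a_12 = 0/1440 = 0.00, a_22 = 0/1440 = 0.00, a_32 = 504/1440 = 0.35, a_42 = 360/1440 = 0.25
  a_13 = 312/1040 = 0.30, a_23 = 156/1040 = 0.15, a_33 = 0/1040 = 0.00, a_43 = 312/1040 = 0.30
  a_14 = 160/1600 = 0.10, a_24 = 480/1600 = 0.30, a_34 = 80/1600 = 0.05, a_44 = 400/1600 = 0.25
I − A =
  [   0.75     0.00    -0.30    -0.10]
  [  -0.35     1.00    -0.15    -0.30]
  [  -0.05    -0.35     1.00    -0.05]
  [  -0.20    -0.25    -0.30     0.75]
Compute the cofactors C_ij = (−1)^(i+j)·(3×3 minor ij) of I−A; the adjugate is their transpose:
adj(I−A) = Cᵀ =
  [ 0.587250   0.118000   0.236250   0.141250]
  [ 0.328875   0.515500   0.256125   0.267125]
  [ 0.161000   0.200500   0.477500   0.133500]
  [ 0.330625   0.283500   0.339375   0.658875]
det(I−A) = Σ_j (I−A)_1j·C_1j = (0.75)(0.587250) + (0.00)(0.328875) + (-0.30)(0.161000) + (-0.10)(0.330625) = 0.359075
(I − A)⁻¹ = adj(I−A) / det(I−A) ≈
  [   1.63545     0.32862     0.65794     0.39337]
  [   0.91590     1.43563     0.71329     0.74393]
  [   0.44837     0.55838     1.32981     0.37179]
  [   0.92077     0.78953     0.94514     1.83492]
The output multiplier for sector j is the column-j sum of the Leontief inverse (I − A)⁻¹ = adj(I−A) / det(I−A).
Column 2 of adj(I−A): (0.118000, 0.515500, 0.200500, 0.283500); det(I−A) = 0.359075.
m_2 = (0.118000 + 0.515500 + 0.200500 + 0.283500) / 0.359075 = 1.1175 / 0.359075 ≈ 3.1122.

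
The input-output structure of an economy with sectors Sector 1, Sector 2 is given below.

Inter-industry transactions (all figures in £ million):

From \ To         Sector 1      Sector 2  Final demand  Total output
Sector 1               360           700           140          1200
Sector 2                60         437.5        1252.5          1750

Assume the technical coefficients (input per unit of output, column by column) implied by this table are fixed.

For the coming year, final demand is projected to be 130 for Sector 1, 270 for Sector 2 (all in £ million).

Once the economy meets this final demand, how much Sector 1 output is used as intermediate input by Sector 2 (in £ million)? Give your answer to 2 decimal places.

z_12 = 154.85

Technical coefficients a_ij = z_ij / X_j:
  a_11 = 360/1200 = 0.30, a_21 = 60/1200 = 0.05
  a_12 = 700/1750 = 0.40, a_22 = 437.5/1750 = 0.25
I − A =
  [   0.70    -0.40]
  [  -0.05     0.75]
det(I−A) = (0.70)(0.75) − (-0.40)(-0.05) = 0.5050
adj(I−A) = [[0.75, 0.40], [0.05, 0.70]]
(I − A)⁻¹ = adj(I−A) / det(I−A) ≈
  [   1.4851     0.7921]
  [   0.0990     1.3861]
First solve x = (I − A)⁻¹ d = adj(I−A)·d / det(I−A); in particular x_2 = (0.05·130 + 0.70·270) / 0.5050 = 195.50 / 0.5050 ≈ 387.1287.
Intermediate flow from 1 to 2: z_12 = a_12 · x_2 = 0.40 × 195.50 / 0.5050 = 78.20 / 0.5050 ≈ 154.85.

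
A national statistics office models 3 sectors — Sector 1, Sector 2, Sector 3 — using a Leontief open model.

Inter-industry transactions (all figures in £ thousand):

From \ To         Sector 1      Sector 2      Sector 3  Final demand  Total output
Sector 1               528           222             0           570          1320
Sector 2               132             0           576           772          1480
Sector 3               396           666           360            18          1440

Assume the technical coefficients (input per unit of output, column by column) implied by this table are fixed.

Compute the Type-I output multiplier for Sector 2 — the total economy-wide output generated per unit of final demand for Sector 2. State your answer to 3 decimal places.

m_2 = 2.806

Technical coefficients a_ij = z_ij / X_j:
  a_11 = 528/1320 = 0.40, a_21 = 132/1320 = 0.10, a_31 = 396/1320 = 0.30
  a_12 = 222/1480 = 0.15, a_22 = 0/1480 = 0.00, a_32 = 666/1480 = 0.45
  a_13 = 0/1440 = 0.00, a_23 = 576/1440 = 0.40, a_33 = 360/1440 = 0.25
I − A =
  [   0.60    -0.15     0.00]
  [  -0.10     1.00    -0.40]
  [  -0.30    -0.45     0.75]
Cofactors of I−A, C_ij = (−1)^(i+j)·(minor ij) (rows/columns in the sector order above):
  C_11 = (1.00)(0.75) − (-0.40)(-0.45) = 0.5700
  C_12 = −[(-0.10)(0.75) − (-0.40)(-0.30)] = 0.1950
  C_13 = (-0.10)(-0.45) − (1.00)(-0.30) = 0.3450
  C_21 = −[(-0.15)(0.75) − (0.00)(-0.45)] = 0.1125
  C_22 = (0.60)(0.75) − (0.00)(-0.30) = 0.4500
  C_23 = −[(0.60)(-0.45) − (-0.15)(-0.30)] = 0.3150
  C_31 = (-0.15)(-0.40) − (0.00)(1.00) = 0.0600
  C_32 = −[(0.60)(-0.40) − (0.00)(-0.10)] = 0.2400
  C_33 = (0.60)(1.00) − (-0.15)(-0.10) = 0.5850
det(I−A) = Σ_j (I−A)_1j·C_1j = (0.60)(0.5700) + (-0.15)(0.1950) + (0.00)(0.3450) = 0.31275
adj(I−A) = Cᵀ =
  [ 0.5700   0.1125   0.0600]
  [ 0.1950   0.4500   0.2400]
  [ 0.3450   0.3150   0.5850]
(I − A)⁻¹ = adj(I−A) / det(I−A) ≈
  [   1.8225     0.3597     0.1918]
  [   0.6235     1.4388     0.7674]
  [   1.1031     1.0072     1.8705]
The output multiplier for sector j is the column-j sum of the Leontief inverse (I − A)⁻¹ = adj(I−A) / det(I−A).
Column 2 of adj(I−A): (0.1125, 0.4500, 0.3150); det(I−A) = 0.31275.
m_2 = (0.1125 + 0.4500 + 0.3150) / 0.31275 = 0.8775 / 0.31275 ≈ 2.806.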